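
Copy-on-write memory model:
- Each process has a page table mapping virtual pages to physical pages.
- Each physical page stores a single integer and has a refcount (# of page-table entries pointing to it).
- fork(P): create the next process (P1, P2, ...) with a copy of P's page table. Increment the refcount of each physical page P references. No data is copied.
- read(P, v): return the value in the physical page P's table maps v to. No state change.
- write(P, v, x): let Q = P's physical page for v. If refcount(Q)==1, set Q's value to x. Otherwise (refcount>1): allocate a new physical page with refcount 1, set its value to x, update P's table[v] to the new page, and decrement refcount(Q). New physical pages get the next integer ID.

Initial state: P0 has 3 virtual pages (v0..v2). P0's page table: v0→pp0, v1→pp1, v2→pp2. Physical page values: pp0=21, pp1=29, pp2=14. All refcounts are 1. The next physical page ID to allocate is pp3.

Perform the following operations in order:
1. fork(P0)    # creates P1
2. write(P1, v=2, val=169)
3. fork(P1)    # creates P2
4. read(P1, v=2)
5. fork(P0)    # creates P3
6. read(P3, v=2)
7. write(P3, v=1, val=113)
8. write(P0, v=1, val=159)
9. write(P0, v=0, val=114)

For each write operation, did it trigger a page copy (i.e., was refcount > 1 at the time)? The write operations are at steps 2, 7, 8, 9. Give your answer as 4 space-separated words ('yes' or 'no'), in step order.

Op 1: fork(P0) -> P1. 3 ppages; refcounts: pp0:2 pp1:2 pp2:2
Op 2: write(P1, v2, 169). refcount(pp2)=2>1 -> COPY to pp3. 4 ppages; refcounts: pp0:2 pp1:2 pp2:1 pp3:1
Op 3: fork(P1) -> P2. 4 ppages; refcounts: pp0:3 pp1:3 pp2:1 pp3:2
Op 4: read(P1, v2) -> 169. No state change.
Op 5: fork(P0) -> P3. 4 ppages; refcounts: pp0:4 pp1:4 pp2:2 pp3:2
Op 6: read(P3, v2) -> 14. No state change.
Op 7: write(P3, v1, 113). refcount(pp1)=4>1 -> COPY to pp4. 5 ppages; refcounts: pp0:4 pp1:3 pp2:2 pp3:2 pp4:1
Op 8: write(P0, v1, 159). refcount(pp1)=3>1 -> COPY to pp5. 6 ppages; refcounts: pp0:4 pp1:2 pp2:2 pp3:2 pp4:1 pp5:1
Op 9: write(P0, v0, 114). refcount(pp0)=4>1 -> COPY to pp6. 7 ppages; refcounts: pp0:3 pp1:2 pp2:2 pp3:2 pp4:1 pp5:1 pp6:1

yes yes yes yes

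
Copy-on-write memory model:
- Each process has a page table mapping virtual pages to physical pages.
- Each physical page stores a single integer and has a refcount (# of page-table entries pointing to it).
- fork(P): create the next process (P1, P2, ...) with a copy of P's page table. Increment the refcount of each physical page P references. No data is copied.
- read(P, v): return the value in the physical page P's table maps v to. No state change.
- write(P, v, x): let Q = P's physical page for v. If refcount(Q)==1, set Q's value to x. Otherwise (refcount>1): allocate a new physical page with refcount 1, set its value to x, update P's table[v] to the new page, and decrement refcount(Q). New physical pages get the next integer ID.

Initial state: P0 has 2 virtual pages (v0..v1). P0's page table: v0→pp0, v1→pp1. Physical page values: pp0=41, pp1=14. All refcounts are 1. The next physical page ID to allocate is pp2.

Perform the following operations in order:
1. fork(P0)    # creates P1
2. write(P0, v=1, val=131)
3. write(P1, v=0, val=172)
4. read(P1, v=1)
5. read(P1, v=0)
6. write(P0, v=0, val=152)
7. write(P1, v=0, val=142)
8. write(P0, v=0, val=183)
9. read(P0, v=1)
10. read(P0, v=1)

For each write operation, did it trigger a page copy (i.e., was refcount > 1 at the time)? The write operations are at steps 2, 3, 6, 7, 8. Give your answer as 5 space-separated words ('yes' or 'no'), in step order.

Op 1: fork(P0) -> P1. 2 ppages; refcounts: pp0:2 pp1:2
Op 2: write(P0, v1, 131). refcount(pp1)=2>1 -> COPY to pp2. 3 ppages; refcounts: pp0:2 pp1:1 pp2:1
Op 3: write(P1, v0, 172). refcount(pp0)=2>1 -> COPY to pp3. 4 ppages; refcounts: pp0:1 pp1:1 pp2:1 pp3:1
Op 4: read(P1, v1) -> 14. No state change.
Op 5: read(P1, v0) -> 172. No state change.
Op 6: write(P0, v0, 152). refcount(pp0)=1 -> write in place. 4 ppages; refcounts: pp0:1 pp1:1 pp2:1 pp3:1
Op 7: write(P1, v0, 142). refcount(pp3)=1 -> write in place. 4 ppages; refcounts: pp0:1 pp1:1 pp2:1 pp3:1
Op 8: write(P0, v0, 183). refcount(pp0)=1 -> write in place. 4 ppages; refcounts: pp0:1 pp1:1 pp2:1 pp3:1
Op 9: read(P0, v1) -> 131. No state change.
Op 10: read(P0, v1) -> 131. No state change.

yes yes no no no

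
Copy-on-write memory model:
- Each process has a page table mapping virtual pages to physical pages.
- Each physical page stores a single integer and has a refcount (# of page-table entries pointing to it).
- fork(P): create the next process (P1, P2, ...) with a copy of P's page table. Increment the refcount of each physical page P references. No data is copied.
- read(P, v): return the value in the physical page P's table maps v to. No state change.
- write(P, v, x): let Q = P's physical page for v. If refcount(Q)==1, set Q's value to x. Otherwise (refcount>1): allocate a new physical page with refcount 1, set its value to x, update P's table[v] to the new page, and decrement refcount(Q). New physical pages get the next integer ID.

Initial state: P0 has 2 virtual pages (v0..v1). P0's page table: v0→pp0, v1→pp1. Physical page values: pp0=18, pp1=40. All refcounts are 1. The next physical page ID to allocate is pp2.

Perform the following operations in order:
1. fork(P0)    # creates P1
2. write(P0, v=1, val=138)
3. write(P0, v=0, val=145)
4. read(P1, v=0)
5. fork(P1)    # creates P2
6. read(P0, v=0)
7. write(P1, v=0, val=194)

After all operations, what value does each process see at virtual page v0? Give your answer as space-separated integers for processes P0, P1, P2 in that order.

Answer: 145 194 18

Derivation:
Op 1: fork(P0) -> P1. 2 ppages; refcounts: pp0:2 pp1:2
Op 2: write(P0, v1, 138). refcount(pp1)=2>1 -> COPY to pp2. 3 ppages; refcounts: pp0:2 pp1:1 pp2:1
Op 3: write(P0, v0, 145). refcount(pp0)=2>1 -> COPY to pp3. 4 ppages; refcounts: pp0:1 pp1:1 pp2:1 pp3:1
Op 4: read(P1, v0) -> 18. No state change.
Op 5: fork(P1) -> P2. 4 ppages; refcounts: pp0:2 pp1:2 pp2:1 pp3:1
Op 6: read(P0, v0) -> 145. No state change.
Op 7: write(P1, v0, 194). refcount(pp0)=2>1 -> COPY to pp4. 5 ppages; refcounts: pp0:1 pp1:2 pp2:1 pp3:1 pp4:1
P0: v0 -> pp3 = 145
P1: v0 -> pp4 = 194
P2: v0 -> pp0 = 18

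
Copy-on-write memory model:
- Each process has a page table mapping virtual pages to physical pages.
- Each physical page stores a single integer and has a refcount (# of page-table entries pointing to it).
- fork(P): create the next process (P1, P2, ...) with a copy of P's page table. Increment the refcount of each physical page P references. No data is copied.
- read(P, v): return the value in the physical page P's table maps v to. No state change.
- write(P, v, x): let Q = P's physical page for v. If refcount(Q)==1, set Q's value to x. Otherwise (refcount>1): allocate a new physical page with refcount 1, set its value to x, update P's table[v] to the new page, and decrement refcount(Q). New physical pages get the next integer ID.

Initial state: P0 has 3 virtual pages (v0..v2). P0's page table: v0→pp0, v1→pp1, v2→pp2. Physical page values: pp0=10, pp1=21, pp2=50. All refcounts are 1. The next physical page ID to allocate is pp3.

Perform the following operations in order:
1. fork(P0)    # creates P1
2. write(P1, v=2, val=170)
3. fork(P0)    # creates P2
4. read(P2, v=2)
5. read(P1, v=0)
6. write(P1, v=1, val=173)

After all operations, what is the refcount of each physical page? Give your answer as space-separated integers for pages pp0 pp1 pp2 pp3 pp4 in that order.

Answer: 3 2 2 1 1

Derivation:
Op 1: fork(P0) -> P1. 3 ppages; refcounts: pp0:2 pp1:2 pp2:2
Op 2: write(P1, v2, 170). refcount(pp2)=2>1 -> COPY to pp3. 4 ppages; refcounts: pp0:2 pp1:2 pp2:1 pp3:1
Op 3: fork(P0) -> P2. 4 ppages; refcounts: pp0:3 pp1:3 pp2:2 pp3:1
Op 4: read(P2, v2) -> 50. No state change.
Op 5: read(P1, v0) -> 10. No state change.
Op 6: write(P1, v1, 173). refcount(pp1)=3>1 -> COPY to pp4. 5 ppages; refcounts: pp0:3 pp1:2 pp2:2 pp3:1 pp4:1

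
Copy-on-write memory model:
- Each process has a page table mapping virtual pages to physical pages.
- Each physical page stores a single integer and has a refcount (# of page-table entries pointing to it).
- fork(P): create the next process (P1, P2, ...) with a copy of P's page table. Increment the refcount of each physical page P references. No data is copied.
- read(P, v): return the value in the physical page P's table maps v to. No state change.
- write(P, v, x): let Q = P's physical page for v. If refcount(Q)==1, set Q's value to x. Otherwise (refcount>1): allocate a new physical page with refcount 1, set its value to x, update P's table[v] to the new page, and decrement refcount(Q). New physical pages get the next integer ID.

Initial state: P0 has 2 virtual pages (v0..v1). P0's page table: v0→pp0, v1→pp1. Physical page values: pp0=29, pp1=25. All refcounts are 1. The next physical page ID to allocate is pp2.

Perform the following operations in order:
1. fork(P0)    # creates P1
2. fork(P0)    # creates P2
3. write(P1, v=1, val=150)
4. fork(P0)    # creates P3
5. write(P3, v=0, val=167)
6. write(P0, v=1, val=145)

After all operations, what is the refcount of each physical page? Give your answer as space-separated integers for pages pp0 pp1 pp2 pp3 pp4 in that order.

Answer: 3 2 1 1 1

Derivation:
Op 1: fork(P0) -> P1. 2 ppages; refcounts: pp0:2 pp1:2
Op 2: fork(P0) -> P2. 2 ppages; refcounts: pp0:3 pp1:3
Op 3: write(P1, v1, 150). refcount(pp1)=3>1 -> COPY to pp2. 3 ppages; refcounts: pp0:3 pp1:2 pp2:1
Op 4: fork(P0) -> P3. 3 ppages; refcounts: pp0:4 pp1:3 pp2:1
Op 5: write(P3, v0, 167). refcount(pp0)=4>1 -> COPY to pp3. 4 ppages; refcounts: pp0:3 pp1:3 pp2:1 pp3:1
Op 6: write(P0, v1, 145). refcount(pp1)=3>1 -> COPY to pp4. 5 ppages; refcounts: pp0:3 pp1:2 pp2:1 pp3:1 pp4:1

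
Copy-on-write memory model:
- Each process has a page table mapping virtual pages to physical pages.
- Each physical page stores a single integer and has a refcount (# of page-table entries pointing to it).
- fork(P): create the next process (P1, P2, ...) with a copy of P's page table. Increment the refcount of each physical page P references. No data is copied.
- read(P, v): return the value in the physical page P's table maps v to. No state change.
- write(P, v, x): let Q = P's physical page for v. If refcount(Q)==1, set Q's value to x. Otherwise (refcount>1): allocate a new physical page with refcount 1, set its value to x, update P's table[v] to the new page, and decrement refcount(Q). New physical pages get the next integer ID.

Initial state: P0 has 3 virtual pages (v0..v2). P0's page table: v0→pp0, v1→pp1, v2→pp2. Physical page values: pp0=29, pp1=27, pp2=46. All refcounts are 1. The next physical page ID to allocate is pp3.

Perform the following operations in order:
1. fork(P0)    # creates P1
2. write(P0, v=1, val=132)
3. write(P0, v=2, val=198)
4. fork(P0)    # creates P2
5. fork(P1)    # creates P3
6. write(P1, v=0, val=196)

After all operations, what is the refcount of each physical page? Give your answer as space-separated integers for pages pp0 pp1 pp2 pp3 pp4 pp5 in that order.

Answer: 3 2 2 2 2 1

Derivation:
Op 1: fork(P0) -> P1. 3 ppages; refcounts: pp0:2 pp1:2 pp2:2
Op 2: write(P0, v1, 132). refcount(pp1)=2>1 -> COPY to pp3. 4 ppages; refcounts: pp0:2 pp1:1 pp2:2 pp3:1
Op 3: write(P0, v2, 198). refcount(pp2)=2>1 -> COPY to pp4. 5 ppages; refcounts: pp0:2 pp1:1 pp2:1 pp3:1 pp4:1
Op 4: fork(P0) -> P2. 5 ppages; refcounts: pp0:3 pp1:1 pp2:1 pp3:2 pp4:2
Op 5: fork(P1) -> P3. 5 ppages; refcounts: pp0:4 pp1:2 pp2:2 pp3:2 pp4:2
Op 6: write(P1, v0, 196). refcount(pp0)=4>1 -> COPY to pp5. 6 ppages; refcounts: pp0:3 pp1:2 pp2:2 pp3:2 pp4:2 pp5:1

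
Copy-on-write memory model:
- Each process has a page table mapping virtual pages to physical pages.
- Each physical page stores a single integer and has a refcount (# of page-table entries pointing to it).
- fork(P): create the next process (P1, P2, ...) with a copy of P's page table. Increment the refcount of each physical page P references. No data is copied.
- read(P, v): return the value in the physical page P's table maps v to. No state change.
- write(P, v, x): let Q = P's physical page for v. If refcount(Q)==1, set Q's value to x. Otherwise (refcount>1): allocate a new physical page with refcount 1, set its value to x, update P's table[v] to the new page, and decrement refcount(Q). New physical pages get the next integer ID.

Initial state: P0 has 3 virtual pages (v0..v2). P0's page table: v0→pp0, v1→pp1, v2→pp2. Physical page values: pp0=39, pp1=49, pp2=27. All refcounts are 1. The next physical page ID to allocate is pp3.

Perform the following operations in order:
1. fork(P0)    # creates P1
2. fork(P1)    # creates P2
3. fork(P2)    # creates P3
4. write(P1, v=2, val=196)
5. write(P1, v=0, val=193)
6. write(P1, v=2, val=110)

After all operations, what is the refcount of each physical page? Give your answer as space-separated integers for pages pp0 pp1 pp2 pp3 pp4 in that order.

Answer: 3 4 3 1 1

Derivation:
Op 1: fork(P0) -> P1. 3 ppages; refcounts: pp0:2 pp1:2 pp2:2
Op 2: fork(P1) -> P2. 3 ppages; refcounts: pp0:3 pp1:3 pp2:3
Op 3: fork(P2) -> P3. 3 ppages; refcounts: pp0:4 pp1:4 pp2:4
Op 4: write(P1, v2, 196). refcount(pp2)=4>1 -> COPY to pp3. 4 ppages; refcounts: pp0:4 pp1:4 pp2:3 pp3:1
Op 5: write(P1, v0, 193). refcount(pp0)=4>1 -> COPY to pp4. 5 ppages; refcounts: pp0:3 pp1:4 pp2:3 pp3:1 pp4:1
Op 6: write(P1, v2, 110). refcount(pp3)=1 -> write in place. 5 ppages; refcounts: pp0:3 pp1:4 pp2:3 pp3:1 pp4:1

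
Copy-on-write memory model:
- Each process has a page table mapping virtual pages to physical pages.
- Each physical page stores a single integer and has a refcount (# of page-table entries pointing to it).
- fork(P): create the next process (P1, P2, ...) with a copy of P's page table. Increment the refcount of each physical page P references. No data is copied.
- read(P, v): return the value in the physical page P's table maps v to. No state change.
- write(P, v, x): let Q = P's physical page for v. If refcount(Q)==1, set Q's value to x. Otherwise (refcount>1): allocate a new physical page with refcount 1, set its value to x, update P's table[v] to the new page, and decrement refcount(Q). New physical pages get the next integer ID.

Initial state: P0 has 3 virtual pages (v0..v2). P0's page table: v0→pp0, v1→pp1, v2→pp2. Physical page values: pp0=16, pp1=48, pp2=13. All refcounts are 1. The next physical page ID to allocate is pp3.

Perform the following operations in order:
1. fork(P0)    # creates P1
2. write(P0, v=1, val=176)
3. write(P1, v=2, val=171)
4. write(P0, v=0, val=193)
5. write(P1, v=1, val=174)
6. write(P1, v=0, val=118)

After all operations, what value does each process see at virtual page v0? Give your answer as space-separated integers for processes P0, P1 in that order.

Op 1: fork(P0) -> P1. 3 ppages; refcounts: pp0:2 pp1:2 pp2:2
Op 2: write(P0, v1, 176). refcount(pp1)=2>1 -> COPY to pp3. 4 ppages; refcounts: pp0:2 pp1:1 pp2:2 pp3:1
Op 3: write(P1, v2, 171). refcount(pp2)=2>1 -> COPY to pp4. 5 ppages; refcounts: pp0:2 pp1:1 pp2:1 pp3:1 pp4:1
Op 4: write(P0, v0, 193). refcount(pp0)=2>1 -> COPY to pp5. 6 ppages; refcounts: pp0:1 pp1:1 pp2:1 pp3:1 pp4:1 pp5:1
Op 5: write(P1, v1, 174). refcount(pp1)=1 -> write in place. 6 ppages; refcounts: pp0:1 pp1:1 pp2:1 pp3:1 pp4:1 pp5:1
Op 6: write(P1, v0, 118). refcount(pp0)=1 -> write in place. 6 ppages; refcounts: pp0:1 pp1:1 pp2:1 pp3:1 pp4:1 pp5:1
P0: v0 -> pp5 = 193
P1: v0 -> pp0 = 118

Answer: 193 118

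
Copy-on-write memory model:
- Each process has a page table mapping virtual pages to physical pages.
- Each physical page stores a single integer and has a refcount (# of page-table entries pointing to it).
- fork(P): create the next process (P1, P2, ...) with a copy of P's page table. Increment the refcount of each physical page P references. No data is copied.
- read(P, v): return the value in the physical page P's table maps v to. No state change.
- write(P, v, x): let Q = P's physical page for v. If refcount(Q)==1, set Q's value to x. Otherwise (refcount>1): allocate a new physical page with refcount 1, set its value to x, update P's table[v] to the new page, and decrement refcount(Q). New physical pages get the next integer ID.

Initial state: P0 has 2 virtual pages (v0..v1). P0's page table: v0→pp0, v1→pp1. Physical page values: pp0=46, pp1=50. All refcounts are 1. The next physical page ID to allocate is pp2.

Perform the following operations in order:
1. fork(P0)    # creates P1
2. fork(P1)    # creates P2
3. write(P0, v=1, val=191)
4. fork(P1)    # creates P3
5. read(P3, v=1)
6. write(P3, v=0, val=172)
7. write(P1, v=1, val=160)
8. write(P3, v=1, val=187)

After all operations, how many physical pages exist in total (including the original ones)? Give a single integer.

Answer: 6

Derivation:
Op 1: fork(P0) -> P1. 2 ppages; refcounts: pp0:2 pp1:2
Op 2: fork(P1) -> P2. 2 ppages; refcounts: pp0:3 pp1:3
Op 3: write(P0, v1, 191). refcount(pp1)=3>1 -> COPY to pp2. 3 ppages; refcounts: pp0:3 pp1:2 pp2:1
Op 4: fork(P1) -> P3. 3 ppages; refcounts: pp0:4 pp1:3 pp2:1
Op 5: read(P3, v1) -> 50. No state change.
Op 6: write(P3, v0, 172). refcount(pp0)=4>1 -> COPY to pp3. 4 ppages; refcounts: pp0:3 pp1:3 pp2:1 pp3:1
Op 7: write(P1, v1, 160). refcount(pp1)=3>1 -> COPY to pp4. 5 ppages; refcounts: pp0:3 pp1:2 pp2:1 pp3:1 pp4:1
Op 8: write(P3, v1, 187). refcount(pp1)=2>1 -> COPY to pp5. 6 ppages; refcounts: pp0:3 pp1:1 pp2:1 pp3:1 pp4:1 pp5:1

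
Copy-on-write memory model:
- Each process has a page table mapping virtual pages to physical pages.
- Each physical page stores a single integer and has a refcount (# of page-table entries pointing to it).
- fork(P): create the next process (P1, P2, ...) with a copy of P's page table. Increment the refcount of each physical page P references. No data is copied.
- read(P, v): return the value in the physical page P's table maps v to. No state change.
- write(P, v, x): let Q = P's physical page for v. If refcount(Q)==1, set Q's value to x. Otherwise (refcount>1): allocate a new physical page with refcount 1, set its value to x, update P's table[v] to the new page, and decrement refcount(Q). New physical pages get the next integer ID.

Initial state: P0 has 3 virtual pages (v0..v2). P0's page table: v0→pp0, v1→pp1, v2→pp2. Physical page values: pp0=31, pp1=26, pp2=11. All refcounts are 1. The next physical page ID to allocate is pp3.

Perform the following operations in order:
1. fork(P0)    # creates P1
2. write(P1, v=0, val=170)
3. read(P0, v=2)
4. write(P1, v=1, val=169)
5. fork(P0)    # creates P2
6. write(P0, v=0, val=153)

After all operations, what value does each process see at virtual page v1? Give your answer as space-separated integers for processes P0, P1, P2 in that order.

Answer: 26 169 26

Derivation:
Op 1: fork(P0) -> P1. 3 ppages; refcounts: pp0:2 pp1:2 pp2:2
Op 2: write(P1, v0, 170). refcount(pp0)=2>1 -> COPY to pp3. 4 ppages; refcounts: pp0:1 pp1:2 pp2:2 pp3:1
Op 3: read(P0, v2) -> 11. No state change.
Op 4: write(P1, v1, 169). refcount(pp1)=2>1 -> COPY to pp4. 5 ppages; refcounts: pp0:1 pp1:1 pp2:2 pp3:1 pp4:1
Op 5: fork(P0) -> P2. 5 ppages; refcounts: pp0:2 pp1:2 pp2:3 pp3:1 pp4:1
Op 6: write(P0, v0, 153). refcount(pp0)=2>1 -> COPY to pp5. 6 ppages; refcounts: pp0:1 pp1:2 pp2:3 pp3:1 pp4:1 pp5:1
P0: v1 -> pp1 = 26
P1: v1 -> pp4 = 169
P2: v1 -> pp1 = 26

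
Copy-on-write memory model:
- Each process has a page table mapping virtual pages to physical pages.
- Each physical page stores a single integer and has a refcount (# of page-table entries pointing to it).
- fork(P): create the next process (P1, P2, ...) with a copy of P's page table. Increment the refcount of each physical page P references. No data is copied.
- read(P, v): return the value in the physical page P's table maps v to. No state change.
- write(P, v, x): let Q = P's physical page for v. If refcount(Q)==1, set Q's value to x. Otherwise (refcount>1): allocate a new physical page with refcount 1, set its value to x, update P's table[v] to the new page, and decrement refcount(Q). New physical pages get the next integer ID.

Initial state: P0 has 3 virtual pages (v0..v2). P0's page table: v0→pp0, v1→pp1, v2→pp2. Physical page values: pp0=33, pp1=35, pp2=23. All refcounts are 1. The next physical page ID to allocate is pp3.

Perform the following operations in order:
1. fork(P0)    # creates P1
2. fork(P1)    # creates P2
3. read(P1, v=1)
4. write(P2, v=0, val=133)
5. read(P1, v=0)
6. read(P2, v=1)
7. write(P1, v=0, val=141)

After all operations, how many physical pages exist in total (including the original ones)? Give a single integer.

Answer: 5

Derivation:
Op 1: fork(P0) -> P1. 3 ppages; refcounts: pp0:2 pp1:2 pp2:2
Op 2: fork(P1) -> P2. 3 ppages; refcounts: pp0:3 pp1:3 pp2:3
Op 3: read(P1, v1) -> 35. No state change.
Op 4: write(P2, v0, 133). refcount(pp0)=3>1 -> COPY to pp3. 4 ppages; refcounts: pp0:2 pp1:3 pp2:3 pp3:1
Op 5: read(P1, v0) -> 33. No state change.
Op 6: read(P2, v1) -> 35. No state change.
Op 7: write(P1, v0, 141). refcount(pp0)=2>1 -> COPY to pp4. 5 ppages; refcounts: pp0:1 pp1:3 pp2:3 pp3:1 pp4:1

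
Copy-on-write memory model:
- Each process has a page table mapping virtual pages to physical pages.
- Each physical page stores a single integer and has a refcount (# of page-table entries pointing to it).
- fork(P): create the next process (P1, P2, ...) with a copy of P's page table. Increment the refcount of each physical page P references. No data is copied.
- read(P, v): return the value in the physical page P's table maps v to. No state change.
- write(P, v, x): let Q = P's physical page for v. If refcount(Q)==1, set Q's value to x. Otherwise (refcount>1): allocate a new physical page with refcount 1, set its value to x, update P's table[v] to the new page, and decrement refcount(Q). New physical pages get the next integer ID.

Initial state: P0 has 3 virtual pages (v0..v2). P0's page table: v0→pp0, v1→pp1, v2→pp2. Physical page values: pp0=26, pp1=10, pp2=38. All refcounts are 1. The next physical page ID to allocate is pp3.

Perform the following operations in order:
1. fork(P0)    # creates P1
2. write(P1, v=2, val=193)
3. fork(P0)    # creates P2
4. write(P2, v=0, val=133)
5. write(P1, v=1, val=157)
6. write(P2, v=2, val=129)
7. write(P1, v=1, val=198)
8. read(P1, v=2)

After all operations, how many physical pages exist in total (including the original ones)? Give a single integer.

Answer: 7

Derivation:
Op 1: fork(P0) -> P1. 3 ppages; refcounts: pp0:2 pp1:2 pp2:2
Op 2: write(P1, v2, 193). refcount(pp2)=2>1 -> COPY to pp3. 4 ppages; refcounts: pp0:2 pp1:2 pp2:1 pp3:1
Op 3: fork(P0) -> P2. 4 ppages; refcounts: pp0:3 pp1:3 pp2:2 pp3:1
Op 4: write(P2, v0, 133). refcount(pp0)=3>1 -> COPY to pp4. 5 ppages; refcounts: pp0:2 pp1:3 pp2:2 pp3:1 pp4:1
Op 5: write(P1, v1, 157). refcount(pp1)=3>1 -> COPY to pp5. 6 ppages; refcounts: pp0:2 pp1:2 pp2:2 pp3:1 pp4:1 pp5:1
Op 6: write(P2, v2, 129). refcount(pp2)=2>1 -> COPY to pp6. 7 ppages; refcounts: pp0:2 pp1:2 pp2:1 pp3:1 pp4:1 pp5:1 pp6:1
Op 7: write(P1, v1, 198). refcount(pp5)=1 -> write in place. 7 ppages; refcounts: pp0:2 pp1:2 pp2:1 pp3:1 pp4:1 pp5:1 pp6:1
Op 8: read(P1, v2) -> 193. No state change.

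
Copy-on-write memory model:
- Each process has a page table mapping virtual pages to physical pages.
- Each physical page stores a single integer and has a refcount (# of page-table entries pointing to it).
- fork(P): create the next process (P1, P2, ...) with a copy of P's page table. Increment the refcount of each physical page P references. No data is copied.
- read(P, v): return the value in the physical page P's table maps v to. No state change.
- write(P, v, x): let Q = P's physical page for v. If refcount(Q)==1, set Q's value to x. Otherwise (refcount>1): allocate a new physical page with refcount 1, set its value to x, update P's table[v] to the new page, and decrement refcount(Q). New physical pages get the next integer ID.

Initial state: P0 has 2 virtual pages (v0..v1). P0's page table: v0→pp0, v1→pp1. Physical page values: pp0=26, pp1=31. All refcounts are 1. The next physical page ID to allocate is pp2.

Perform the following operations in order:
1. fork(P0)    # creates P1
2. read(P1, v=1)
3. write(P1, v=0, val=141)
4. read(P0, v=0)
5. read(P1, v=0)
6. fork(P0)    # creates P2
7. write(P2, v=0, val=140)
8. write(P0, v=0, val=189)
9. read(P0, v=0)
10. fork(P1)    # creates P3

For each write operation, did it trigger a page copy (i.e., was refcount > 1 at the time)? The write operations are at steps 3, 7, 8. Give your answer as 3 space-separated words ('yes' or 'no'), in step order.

Op 1: fork(P0) -> P1. 2 ppages; refcounts: pp0:2 pp1:2
Op 2: read(P1, v1) -> 31. No state change.
Op 3: write(P1, v0, 141). refcount(pp0)=2>1 -> COPY to pp2. 3 ppages; refcounts: pp0:1 pp1:2 pp2:1
Op 4: read(P0, v0) -> 26. No state change.
Op 5: read(P1, v0) -> 141. No state change.
Op 6: fork(P0) -> P2. 3 ppages; refcounts: pp0:2 pp1:3 pp2:1
Op 7: write(P2, v0, 140). refcount(pp0)=2>1 -> COPY to pp3. 4 ppages; refcounts: pp0:1 pp1:3 pp2:1 pp3:1
Op 8: write(P0, v0, 189). refcount(pp0)=1 -> write in place. 4 ppages; refcounts: pp0:1 pp1:3 pp2:1 pp3:1
Op 9: read(P0, v0) -> 189. No state change.
Op 10: fork(P1) -> P3. 4 ppages; refcounts: pp0:1 pp1:4 pp2:2 pp3:1

yes yes no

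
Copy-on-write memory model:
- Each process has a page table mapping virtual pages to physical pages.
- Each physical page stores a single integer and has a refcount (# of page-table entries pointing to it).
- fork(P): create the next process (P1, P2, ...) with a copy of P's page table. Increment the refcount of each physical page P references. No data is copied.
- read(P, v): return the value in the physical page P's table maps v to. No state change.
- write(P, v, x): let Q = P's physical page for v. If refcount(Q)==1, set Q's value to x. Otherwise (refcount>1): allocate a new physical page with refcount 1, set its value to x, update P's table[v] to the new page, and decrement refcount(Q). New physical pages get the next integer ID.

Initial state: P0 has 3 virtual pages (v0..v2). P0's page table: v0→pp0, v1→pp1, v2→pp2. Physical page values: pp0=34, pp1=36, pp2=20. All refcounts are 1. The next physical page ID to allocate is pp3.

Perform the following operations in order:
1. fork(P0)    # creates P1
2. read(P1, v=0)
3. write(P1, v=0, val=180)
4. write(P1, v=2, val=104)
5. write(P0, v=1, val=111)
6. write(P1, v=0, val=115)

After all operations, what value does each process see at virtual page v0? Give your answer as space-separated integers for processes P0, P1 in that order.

Answer: 34 115

Derivation:
Op 1: fork(P0) -> P1. 3 ppages; refcounts: pp0:2 pp1:2 pp2:2
Op 2: read(P1, v0) -> 34. No state change.
Op 3: write(P1, v0, 180). refcount(pp0)=2>1 -> COPY to pp3. 4 ppages; refcounts: pp0:1 pp1:2 pp2:2 pp3:1
Op 4: write(P1, v2, 104). refcount(pp2)=2>1 -> COPY to pp4. 5 ppages; refcounts: pp0:1 pp1:2 pp2:1 pp3:1 pp4:1
Op 5: write(P0, v1, 111). refcount(pp1)=2>1 -> COPY to pp5. 6 ppages; refcounts: pp0:1 pp1:1 pp2:1 pp3:1 pp4:1 pp5:1
Op 6: write(P1, v0, 115). refcount(pp3)=1 -> write in place. 6 ppages; refcounts: pp0:1 pp1:1 pp2:1 pp3:1 pp4:1 pp5:1
P0: v0 -> pp0 = 34
P1: v0 -> pp3 = 115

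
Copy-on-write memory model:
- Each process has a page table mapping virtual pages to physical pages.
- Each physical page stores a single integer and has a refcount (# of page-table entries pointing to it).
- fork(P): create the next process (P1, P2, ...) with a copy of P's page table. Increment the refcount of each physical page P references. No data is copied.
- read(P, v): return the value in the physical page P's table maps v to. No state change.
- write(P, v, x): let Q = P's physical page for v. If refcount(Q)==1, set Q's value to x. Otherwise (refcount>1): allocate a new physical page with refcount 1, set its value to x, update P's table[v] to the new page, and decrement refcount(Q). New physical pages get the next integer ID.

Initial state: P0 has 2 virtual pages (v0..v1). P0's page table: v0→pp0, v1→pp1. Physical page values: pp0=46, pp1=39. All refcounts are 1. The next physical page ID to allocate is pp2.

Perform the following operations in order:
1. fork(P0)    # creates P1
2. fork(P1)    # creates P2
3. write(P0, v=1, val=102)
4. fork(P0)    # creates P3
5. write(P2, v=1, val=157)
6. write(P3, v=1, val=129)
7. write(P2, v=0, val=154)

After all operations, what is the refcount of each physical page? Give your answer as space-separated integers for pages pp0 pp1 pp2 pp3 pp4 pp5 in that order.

Op 1: fork(P0) -> P1. 2 ppages; refcounts: pp0:2 pp1:2
Op 2: fork(P1) -> P2. 2 ppages; refcounts: pp0:3 pp1:3
Op 3: write(P0, v1, 102). refcount(pp1)=3>1 -> COPY to pp2. 3 ppages; refcounts: pp0:3 pp1:2 pp2:1
Op 4: fork(P0) -> P3. 3 ppages; refcounts: pp0:4 pp1:2 pp2:2
Op 5: write(P2, v1, 157). refcount(pp1)=2>1 -> COPY to pp3. 4 ppages; refcounts: pp0:4 pp1:1 pp2:2 pp3:1
Op 6: write(P3, v1, 129). refcount(pp2)=2>1 -> COPY to pp4. 5 ppages; refcounts: pp0:4 pp1:1 pp2:1 pp3:1 pp4:1
Op 7: write(P2, v0, 154). refcount(pp0)=4>1 -> COPY to pp5. 6 ppages; refcounts: pp0:3 pp1:1 pp2:1 pp3:1 pp4:1 pp5:1

Answer: 3 1 1 1 1 1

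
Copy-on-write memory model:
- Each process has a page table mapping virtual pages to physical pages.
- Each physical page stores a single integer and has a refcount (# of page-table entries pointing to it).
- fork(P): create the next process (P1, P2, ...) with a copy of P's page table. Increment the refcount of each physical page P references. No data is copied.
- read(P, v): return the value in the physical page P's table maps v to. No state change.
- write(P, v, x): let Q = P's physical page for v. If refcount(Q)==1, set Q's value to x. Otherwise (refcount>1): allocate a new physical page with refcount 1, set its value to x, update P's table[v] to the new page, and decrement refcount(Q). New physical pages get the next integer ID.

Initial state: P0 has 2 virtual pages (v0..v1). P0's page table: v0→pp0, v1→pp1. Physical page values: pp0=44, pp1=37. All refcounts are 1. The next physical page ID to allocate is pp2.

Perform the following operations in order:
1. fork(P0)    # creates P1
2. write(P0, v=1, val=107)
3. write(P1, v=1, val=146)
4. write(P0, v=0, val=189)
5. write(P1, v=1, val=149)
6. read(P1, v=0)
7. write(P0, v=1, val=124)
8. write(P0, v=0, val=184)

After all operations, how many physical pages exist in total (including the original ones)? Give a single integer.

Answer: 4

Derivation:
Op 1: fork(P0) -> P1. 2 ppages; refcounts: pp0:2 pp1:2
Op 2: write(P0, v1, 107). refcount(pp1)=2>1 -> COPY to pp2. 3 ppages; refcounts: pp0:2 pp1:1 pp2:1
Op 3: write(P1, v1, 146). refcount(pp1)=1 -> write in place. 3 ppages; refcounts: pp0:2 pp1:1 pp2:1
Op 4: write(P0, v0, 189). refcount(pp0)=2>1 -> COPY to pp3. 4 ppages; refcounts: pp0:1 pp1:1 pp2:1 pp3:1
Op 5: write(P1, v1, 149). refcount(pp1)=1 -> write in place. 4 ppages; refcounts: pp0:1 pp1:1 pp2:1 pp3:1
Op 6: read(P1, v0) -> 44. No state change.
Op 7: write(P0, v1, 124). refcount(pp2)=1 -> write in place. 4 ppages; refcounts: pp0:1 pp1:1 pp2:1 pp3:1
Op 8: write(P0, v0, 184). refcount(pp3)=1 -> write in place. 4 ppages; refcounts: pp0:1 pp1:1 pp2:1 pp3:1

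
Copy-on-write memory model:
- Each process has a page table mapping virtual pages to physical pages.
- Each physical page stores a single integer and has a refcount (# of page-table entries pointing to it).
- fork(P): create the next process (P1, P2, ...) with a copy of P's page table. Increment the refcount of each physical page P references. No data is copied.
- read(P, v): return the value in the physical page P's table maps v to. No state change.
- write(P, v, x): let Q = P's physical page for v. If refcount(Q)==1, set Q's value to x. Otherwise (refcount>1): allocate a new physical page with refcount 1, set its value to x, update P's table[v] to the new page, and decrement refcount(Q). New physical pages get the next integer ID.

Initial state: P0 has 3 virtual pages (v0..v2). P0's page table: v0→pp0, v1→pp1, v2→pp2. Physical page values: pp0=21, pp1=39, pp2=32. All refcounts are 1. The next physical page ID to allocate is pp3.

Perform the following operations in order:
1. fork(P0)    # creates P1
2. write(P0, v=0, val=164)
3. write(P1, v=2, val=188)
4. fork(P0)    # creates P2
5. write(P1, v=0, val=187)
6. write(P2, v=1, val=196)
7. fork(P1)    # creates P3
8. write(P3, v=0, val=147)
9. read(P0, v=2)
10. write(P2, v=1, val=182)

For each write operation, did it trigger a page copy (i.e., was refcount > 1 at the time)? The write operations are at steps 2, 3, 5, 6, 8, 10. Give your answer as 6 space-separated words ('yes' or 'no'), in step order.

Op 1: fork(P0) -> P1. 3 ppages; refcounts: pp0:2 pp1:2 pp2:2
Op 2: write(P0, v0, 164). refcount(pp0)=2>1 -> COPY to pp3. 4 ppages; refcounts: pp0:1 pp1:2 pp2:2 pp3:1
Op 3: write(P1, v2, 188). refcount(pp2)=2>1 -> COPY to pp4. 5 ppages; refcounts: pp0:1 pp1:2 pp2:1 pp3:1 pp4:1
Op 4: fork(P0) -> P2. 5 ppages; refcounts: pp0:1 pp1:3 pp2:2 pp3:2 pp4:1
Op 5: write(P1, v0, 187). refcount(pp0)=1 -> write in place. 5 ppages; refcounts: pp0:1 pp1:3 pp2:2 pp3:2 pp4:1
Op 6: write(P2, v1, 196). refcount(pp1)=3>1 -> COPY to pp5. 6 ppages; refcounts: pp0:1 pp1:2 pp2:2 pp3:2 pp4:1 pp5:1
Op 7: fork(P1) -> P3. 6 ppages; refcounts: pp0:2 pp1:3 pp2:2 pp3:2 pp4:2 pp5:1
Op 8: write(P3, v0, 147). refcount(pp0)=2>1 -> COPY to pp6. 7 ppages; refcounts: pp0:1 pp1:3 pp2:2 pp3:2 pp4:2 pp5:1 pp6:1
Op 9: read(P0, v2) -> 32. No state change.
Op 10: write(P2, v1, 182). refcount(pp5)=1 -> write in place. 7 ppages; refcounts: pp0:1 pp1:3 pp2:2 pp3:2 pp4:2 pp5:1 pp6:1

yes yes no yes yes no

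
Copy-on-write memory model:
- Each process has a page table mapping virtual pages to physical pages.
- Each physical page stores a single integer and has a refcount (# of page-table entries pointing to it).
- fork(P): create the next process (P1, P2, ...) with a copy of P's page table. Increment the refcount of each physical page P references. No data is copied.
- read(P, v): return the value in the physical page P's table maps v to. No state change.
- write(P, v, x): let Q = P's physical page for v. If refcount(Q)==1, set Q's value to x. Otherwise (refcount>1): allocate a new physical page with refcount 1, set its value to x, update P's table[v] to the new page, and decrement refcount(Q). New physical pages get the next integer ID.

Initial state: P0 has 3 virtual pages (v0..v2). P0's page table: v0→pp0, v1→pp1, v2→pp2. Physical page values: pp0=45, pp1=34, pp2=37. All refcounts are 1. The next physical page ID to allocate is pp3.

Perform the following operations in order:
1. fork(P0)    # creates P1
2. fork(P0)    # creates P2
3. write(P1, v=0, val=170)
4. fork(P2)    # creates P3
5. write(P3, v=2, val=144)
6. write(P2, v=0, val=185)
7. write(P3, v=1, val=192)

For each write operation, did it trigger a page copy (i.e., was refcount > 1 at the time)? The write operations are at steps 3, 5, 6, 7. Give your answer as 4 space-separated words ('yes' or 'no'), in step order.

Op 1: fork(P0) -> P1. 3 ppages; refcounts: pp0:2 pp1:2 pp2:2
Op 2: fork(P0) -> P2. 3 ppages; refcounts: pp0:3 pp1:3 pp2:3
Op 3: write(P1, v0, 170). refcount(pp0)=3>1 -> COPY to pp3. 4 ppages; refcounts: pp0:2 pp1:3 pp2:3 pp3:1
Op 4: fork(P2) -> P3. 4 ppages; refcounts: pp0:3 pp1:4 pp2:4 pp3:1
Op 5: write(P3, v2, 144). refcount(pp2)=4>1 -> COPY to pp4. 5 ppages; refcounts: pp0:3 pp1:4 pp2:3 pp3:1 pp4:1
Op 6: write(P2, v0, 185). refcount(pp0)=3>1 -> COPY to pp5. 6 ppages; refcounts: pp0:2 pp1:4 pp2:3 pp3:1 pp4:1 pp5:1
Op 7: write(P3, v1, 192). refcount(pp1)=4>1 -> COPY to pp6. 7 ppages; refcounts: pp0:2 pp1:3 pp2:3 pp3:1 pp4:1 pp5:1 pp6:1

yes yes yes yes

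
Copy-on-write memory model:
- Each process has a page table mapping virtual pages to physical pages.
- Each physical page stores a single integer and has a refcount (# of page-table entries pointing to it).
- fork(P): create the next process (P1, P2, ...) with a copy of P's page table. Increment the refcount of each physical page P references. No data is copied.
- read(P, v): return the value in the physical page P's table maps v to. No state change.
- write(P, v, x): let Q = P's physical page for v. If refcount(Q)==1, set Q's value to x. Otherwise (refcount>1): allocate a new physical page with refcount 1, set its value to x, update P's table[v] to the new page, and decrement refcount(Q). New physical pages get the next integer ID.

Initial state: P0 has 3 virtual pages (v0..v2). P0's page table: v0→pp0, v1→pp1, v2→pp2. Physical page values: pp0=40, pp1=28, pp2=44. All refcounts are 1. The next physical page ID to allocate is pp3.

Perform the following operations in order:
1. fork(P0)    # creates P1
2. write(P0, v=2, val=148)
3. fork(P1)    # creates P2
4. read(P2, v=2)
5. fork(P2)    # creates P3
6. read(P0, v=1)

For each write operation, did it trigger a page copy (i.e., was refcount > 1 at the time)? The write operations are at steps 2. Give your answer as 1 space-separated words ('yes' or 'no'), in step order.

Op 1: fork(P0) -> P1. 3 ppages; refcounts: pp0:2 pp1:2 pp2:2
Op 2: write(P0, v2, 148). refcount(pp2)=2>1 -> COPY to pp3. 4 ppages; refcounts: pp0:2 pp1:2 pp2:1 pp3:1
Op 3: fork(P1) -> P2. 4 ppages; refcounts: pp0:3 pp1:3 pp2:2 pp3:1
Op 4: read(P2, v2) -> 44. No state change.
Op 5: fork(P2) -> P3. 4 ppages; refcounts: pp0:4 pp1:4 pp2:3 pp3:1
Op 6: read(P0, v1) -> 28. No state change.

yes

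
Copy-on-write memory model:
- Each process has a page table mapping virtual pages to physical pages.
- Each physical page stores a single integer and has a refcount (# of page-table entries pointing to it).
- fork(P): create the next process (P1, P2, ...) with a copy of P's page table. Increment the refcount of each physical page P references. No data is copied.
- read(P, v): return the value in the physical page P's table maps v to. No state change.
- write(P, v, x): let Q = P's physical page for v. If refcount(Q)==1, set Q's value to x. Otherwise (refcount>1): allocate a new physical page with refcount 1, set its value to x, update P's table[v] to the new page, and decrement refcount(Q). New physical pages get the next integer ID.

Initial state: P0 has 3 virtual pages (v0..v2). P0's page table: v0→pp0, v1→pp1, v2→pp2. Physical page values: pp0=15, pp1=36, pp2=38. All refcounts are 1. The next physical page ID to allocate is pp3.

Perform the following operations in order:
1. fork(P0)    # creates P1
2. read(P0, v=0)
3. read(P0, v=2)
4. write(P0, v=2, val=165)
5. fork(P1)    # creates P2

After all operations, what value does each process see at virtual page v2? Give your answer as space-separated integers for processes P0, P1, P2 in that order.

Op 1: fork(P0) -> P1. 3 ppages; refcounts: pp0:2 pp1:2 pp2:2
Op 2: read(P0, v0) -> 15. No state change.
Op 3: read(P0, v2) -> 38. No state change.
Op 4: write(P0, v2, 165). refcount(pp2)=2>1 -> COPY to pp3. 4 ppages; refcounts: pp0:2 pp1:2 pp2:1 pp3:1
Op 5: fork(P1) -> P2. 4 ppages; refcounts: pp0:3 pp1:3 pp2:2 pp3:1
P0: v2 -> pp3 = 165
P1: v2 -> pp2 = 38
P2: v2 -> pp2 = 38

Answer: 165 38 38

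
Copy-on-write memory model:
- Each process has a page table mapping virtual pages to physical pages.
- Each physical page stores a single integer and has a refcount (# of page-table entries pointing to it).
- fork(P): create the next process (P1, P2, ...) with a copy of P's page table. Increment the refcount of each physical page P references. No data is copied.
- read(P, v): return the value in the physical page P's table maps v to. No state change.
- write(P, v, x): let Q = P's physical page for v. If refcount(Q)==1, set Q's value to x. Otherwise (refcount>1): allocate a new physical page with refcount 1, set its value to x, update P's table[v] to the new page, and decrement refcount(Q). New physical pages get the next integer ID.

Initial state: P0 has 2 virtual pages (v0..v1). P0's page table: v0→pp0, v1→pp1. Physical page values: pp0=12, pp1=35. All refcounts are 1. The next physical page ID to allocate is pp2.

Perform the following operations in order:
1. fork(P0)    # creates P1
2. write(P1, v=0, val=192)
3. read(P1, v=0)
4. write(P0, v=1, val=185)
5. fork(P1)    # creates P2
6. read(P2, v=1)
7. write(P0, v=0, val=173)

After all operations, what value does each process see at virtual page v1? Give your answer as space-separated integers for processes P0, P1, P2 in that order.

Answer: 185 35 35

Derivation:
Op 1: fork(P0) -> P1. 2 ppages; refcounts: pp0:2 pp1:2
Op 2: write(P1, v0, 192). refcount(pp0)=2>1 -> COPY to pp2. 3 ppages; refcounts: pp0:1 pp1:2 pp2:1
Op 3: read(P1, v0) -> 192. No state change.
Op 4: write(P0, v1, 185). refcount(pp1)=2>1 -> COPY to pp3. 4 ppages; refcounts: pp0:1 pp1:1 pp2:1 pp3:1
Op 5: fork(P1) -> P2. 4 ppages; refcounts: pp0:1 pp1:2 pp2:2 pp3:1
Op 6: read(P2, v1) -> 35. No state change.
Op 7: write(P0, v0, 173). refcount(pp0)=1 -> write in place. 4 ppages; refcounts: pp0:1 pp1:2 pp2:2 pp3:1
P0: v1 -> pp3 = 185
P1: v1 -> pp1 = 35
P2: v1 -> pp1 = 35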